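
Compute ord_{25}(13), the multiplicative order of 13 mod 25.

By Lagrange's theorem, ord_25(13) divides φ(25) = φ(5^2) = 5·(5−1) = 20 = 2^2 · 5.
Divisors of 20: 1, 2, 4, 5, 10, 20.
Check 13^d mod 25 for each divisor in increasing order:
13^1 ≡ 13 (mod 25)
13^2 ≡ 19 (mod 25)
13^4 ≡ 11 (mod 25)
13^5 ≡ 18 (mod 25)
13^10 ≡ 24 (mod 25)
13^20 ≡ 1 (mod 25) ✓
The smallest such exponent is 20, so the order of 13 is 20.

20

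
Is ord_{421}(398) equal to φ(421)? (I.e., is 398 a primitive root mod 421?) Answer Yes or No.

Yes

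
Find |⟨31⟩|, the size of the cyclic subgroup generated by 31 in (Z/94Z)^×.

46

The order of 31 must divide φ(94) = φ(2)·φ(47) = 1·46 = 46 = 2 · 23.
Divisors of 46: 1, 2, 23, 46.
Check 31^d mod 94 for each divisor in increasing order:
31^1 ≡ 31
31^2 ≡ 21
31^23 ≡ 93
31^46 ≡ 1
Hence ord(31) = 46.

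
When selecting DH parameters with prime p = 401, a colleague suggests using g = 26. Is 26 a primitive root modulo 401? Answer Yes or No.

No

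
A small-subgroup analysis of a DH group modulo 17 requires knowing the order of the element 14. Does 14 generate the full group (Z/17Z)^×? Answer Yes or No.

Yes

φ(17) = 17 − 1 = 16 = 2^4.
It suffices to check that the order of 14 is not a proper divisor of 16: compute 14^(16/q) for q ∈ {2}.
14^8 ≡ 16 (mod 17)  [q = 2: ≢ 1 ✓]
Every test exponent gives a nontrivial residue, hence 14 generates the full group.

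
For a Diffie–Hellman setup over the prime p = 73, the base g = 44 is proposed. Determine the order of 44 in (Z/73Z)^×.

By Lagrange's theorem, ord_73(44) divides φ(73) = 73 − 1 = 72 = 2^3 · 3^2.
Divisors of 72: 1, 2, 3, 4, 6, 8, 9, 12, 18, 24, 36, 72.
Test each divisor d:
44^1 ≡ 44 (mod 73)
44^2 ≡ 38 (mod 73)
44^3 ≡ 66 (mod 73)
44^4 ≡ 57 (mod 73)
44^6 ≡ 49 (mod 73)
44^8 ≡ 37 (mod 73)
44^9 ≡ 22 (mod 73)
44^12 ≡ 65 (mod 73)
44^18 ≡ 46 (mod 73)
44^24 ≡ 64 (mod 73)
44^36 ≡ 72 (mod 73)
44^72 ≡ 1 (mod 73) ✓
The smallest such exponent is 72, so the order of 44 is 72.

72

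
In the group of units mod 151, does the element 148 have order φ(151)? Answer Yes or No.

No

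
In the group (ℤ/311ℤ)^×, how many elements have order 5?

φ(311) = 311 − 1 = 310 = 2 · 5 · 31.
(Z/311Z)^× is cyclic (|G| = 310); a cyclic group of order m has exactly φ(d) elements of each order d | m, and none otherwise.
5 | 310, and φ(5) = 5 − 1 = 4.

4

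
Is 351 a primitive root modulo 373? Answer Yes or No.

φ(373) = 373 − 1 = 372 = 2^2 · 3 · 31.
An element g generates (Z/373Z)^× iff g^(372/q) ≢ 1 (mod 373) for each prime q ∈ {2, 3, 31}.
351^186 ≡ 1 (mod 373)  [q = 2: ≡ 1 ✗]
351^124 ≡ 1 (mod 373)  [q = 3: ≡ 1 ✗]
351^12 ≡ 236 (mod 373)  [q = 31: ≢ 1 ✓]
The check at q = 2 fails, so 351 generates a proper subgroup.

No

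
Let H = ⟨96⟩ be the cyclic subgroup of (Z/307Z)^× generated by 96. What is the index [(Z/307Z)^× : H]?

Since 96 ∈ (Z/307Z)^×, its order divides φ(307) = 307 − 1 = 306 = 2 · 3^2 · 17.
Divisors of 306: 1, 2, 3, 6, 9, 17, 18, 34, 51, 102, 153, 306.
Test each divisor d:
96^1 ≡ 96
96^2 ≡ 6
96^3 ≡ 269
96^6 ≡ 216
96^9 ≡ 81
96^17 ≡ 289
96^18 ≡ 114
96^34 ≡ 17
96^51 ≡ 1
The order of 96 is 51, so the subgroup it generates has 51 elements.
Index = |(Z/307Z)^×| / |⟨96⟩| = 306 / 51 = 6.

6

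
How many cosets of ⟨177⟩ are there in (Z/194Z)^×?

1

ord(177) | φ(194) = φ(2)·φ(97) = 1·96 = 96 = 2^5 · 3.
Divisors of 96: 1, 2, 3, 4, 6, 8, 12, 16, 24, 32, 48, 96.
Compute 177^d (mod 194) for the divisors d until we hit 1:
177^1 ≡ 177 (mod 194)
177^2 ≡ 95 (mod 194)
177^3 ≡ 131 (mod 194)
177^4 ≡ 101 (mod 194)
177^6 ≡ 89 (mod 194)
177^8 ≡ 113 (mod 194)
177^12 ≡ 161 (mod 194)
177^16 ≡ 159 (mod 194)
177^24 ≡ 119 (mod 194)
177^32 ≡ 61 (mod 194)
177^48 ≡ 193 (mod 194)
177^96 ≡ 1 (mod 194) ✓
The order of 177 is 96, so the subgroup it generates has 96 elements.
[(Z/194Z)^× : ⟨177⟩] = 96/96 = 1.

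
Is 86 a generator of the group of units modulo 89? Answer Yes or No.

Yes

φ(89) = 89 − 1 = 88 = 2^3 · 11.
It suffices to check that the order of 86 is not a proper divisor of 88: compute 86^(88/q) for q ∈ {2, 11}.
86^44 ≡ 88 (mod 89)  [q = 2: ≢ 1 ✓]
86^8 ≡ 64 (mod 89)  [q = 11: ≢ 1 ✓]
All checks pass, so 86 has order 88 and is a primitive root modulo 89.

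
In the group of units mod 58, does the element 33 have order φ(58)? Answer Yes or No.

No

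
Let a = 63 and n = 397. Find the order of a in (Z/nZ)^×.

4

Since 63 ∈ (Z/397Z)^×, its order divides φ(397) = 397 − 1 = 396 = 2^2 · 3^2 · 11.
Divisors of 396: 1, 2, 3, 4, 6, 9, 11, 12, 18, 22, 33, 36, 44, 66, 99, 132, 198, 396.
Test each divisor d:
63^1 ≡ 63 (mod 397)
63^2 ≡ 396 (mod 397)
63^3 ≡ 334 (mod 397)
63^4 ≡ 1 (mod 397) ✓
Hence ord(63) = 4.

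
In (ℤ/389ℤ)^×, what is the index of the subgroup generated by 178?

4

The order of 178 must divide φ(389) = 389 − 1 = 388 = 2^2 · 97.
Divisors of 388: 1, 2, 4, 97, 194, 388.
Test each divisor d:
178^1 ≡ 178 (mod 389)
178^2 ≡ 175 (mod 389)
178^4 ≡ 283 (mod 389)
178^97 ≡ 1 (mod 389) ✓
So ord_389(178) = 97, hence |⟨178⟩| = 97.
Index = |(Z/389Z)^×| / |⟨178⟩| = 388 / 97 = 4.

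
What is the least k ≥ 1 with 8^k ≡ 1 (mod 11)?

10

Since 8 ∈ (Z/11Z)^×, its order divides φ(11) = 11 − 1 = 10 = 2 · 5.
Divisors of 10: 1, 2, 5, 10.
Compute 8^d (mod 11) for the divisors d until we hit 1:
8^1 ≡ 8 (mod 11)
8^2 ≡ 9 (mod 11)
8^5 ≡ 10 (mod 11)
8^10 ≡ 1 (mod 11) ✓
Therefore the multiplicative order of 8 modulo 11 is 10.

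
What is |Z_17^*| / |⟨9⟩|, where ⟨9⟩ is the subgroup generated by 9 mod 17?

2

By Lagrange's theorem, ord_17(9) divides φ(17) = 17 − 1 = 16 = 2^4.
Divisors of 16: 1, 2, 4, 8, 16.
Evaluate successive powers at the divisors of 16:
9^1 ≡ 9 (mod 17)
9^2 ≡ 13 (mod 17)
9^4 ≡ 16 (mod 17)
9^8 ≡ 1 (mod 17) ✓
So ord_17(9) = 8, hence |⟨9⟩| = 8.
[(Z/17Z)^× : ⟨9⟩] = 16/8 = 2.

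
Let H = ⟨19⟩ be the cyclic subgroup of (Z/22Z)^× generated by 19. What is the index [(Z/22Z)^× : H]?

1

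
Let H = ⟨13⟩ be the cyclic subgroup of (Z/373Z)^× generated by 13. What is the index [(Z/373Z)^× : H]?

By Lagrange's theorem, ord_373(13) divides φ(373) = 373 − 1 = 372 = 2^2 · 3 · 31.
Divisors of 372: 1, 2, 3, 4, 6, 12, 31, 62, 93, 124, 186, 372.
Compute 13^d (mod 373) for the divisors d until we hit 1:
13^1 ≡ 13 (mod 373)
13^2 ≡ 169 (mod 373)
13^3 ≡ 332 (mod 373)
13^4 ≡ 213 (mod 373)
13^6 ≡ 189 (mod 373)
13^12 ≡ 286 (mod 373)
13^31 ≡ 372 (mod 373)
13^62 ≡ 1 (mod 373) ✓
The order of 13 is 62, so the subgroup it generates has 62 elements.
The index is φ(373) / ord(13) = 372 / 62 = 6.

6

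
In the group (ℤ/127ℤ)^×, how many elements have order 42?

12

φ(127) = 127 − 1 = 126 = 2 · 3^2 · 7.
Since (Z/127Z)^× is cyclic of order 126, the number of elements of order d is φ(d) when d | 126 and 0 otherwise.
42 = 2 · 3 · 7 divides 126, and φ(42) = 12.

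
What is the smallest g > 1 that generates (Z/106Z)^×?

3

φ(106) = φ(2)·φ(53) = 1·52 = 52 = 2^2 · 13.
g is a primitive root iff g^(52/q) ≢ 1 (mod 106) for each prime q ∈ {2, 13}.
g = 2: gcd(2, 106) = 2 > 1, not a unit — skip.
g = 3: 3^26 ≡ 105; 3^4 ≡ 81 — none is 1, so 3 is a primitive root.
Hence the least primitive root of 106 is 3.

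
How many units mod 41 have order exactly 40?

16

φ(41) = 41 − 1 = 40 = 2^3 · 5.
In a cyclic group of order 40, there are φ(d) elements of order d for each divisor d of 40, and zero for non-divisors.
40 = 2^3 · 5 divides 40, and φ(40) = 16.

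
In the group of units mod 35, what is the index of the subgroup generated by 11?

8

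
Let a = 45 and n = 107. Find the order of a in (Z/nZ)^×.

106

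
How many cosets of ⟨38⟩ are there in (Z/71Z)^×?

2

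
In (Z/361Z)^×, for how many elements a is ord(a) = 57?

φ(361) = φ(19^2) = 19·(19−1) = 342 = 2 · 3^2 · 19.
In a cyclic group of order 342, there are φ(d) elements of order d for each divisor d of 342, and zero for non-divisors.
57 = 3 · 19 divides 342, and φ(57) = 36.

36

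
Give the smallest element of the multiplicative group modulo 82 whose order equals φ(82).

φ(82) = φ(2)·φ(41) = 1·40 = 40 = 2^3 · 5.
Test candidates g = 2, 3, … against the prime factors q ∈ {2, 5} of φ(82): g is a generator iff g^(40/q) ≢ 1 for every such q.
g = 2: gcd(2, 82) = 2 > 1, not a unit — skip.
g = 3: 3^20 ≡ 81; 3^8 ≡ 1 — hits 1, so not a primitive root.
g = 4: gcd(4, 82) = 2 > 1, not a unit — skip.
g = 5: 5^20 ≡ 1 — hits 1, so not a primitive root.
g = 6: gcd(6, 82) = 2 > 1, not a unit — skip.
g = 7: 7^20 ≡ 81; 7^8 ≡ 37 — none is 1, so 7 is a primitive root.
Hence the least primitive root of 82 is 7.

7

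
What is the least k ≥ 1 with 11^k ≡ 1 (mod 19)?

3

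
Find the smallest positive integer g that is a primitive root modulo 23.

φ(23) = 23 − 1 = 22 = 2 · 11.
g is a primitive root iff g^(22/q) ≢ 1 (mod 23) for each prime q ∈ {2, 11}.
g = 2: 2^11 ≡ 1 — hits 1, so not a primitive root.
g = 3: 3^11 ≡ 1 — hits 1, so not a primitive root.
g = 4: 4^11 ≡ 1 — hits 1, so not a primitive root.
g = 5: 5^11 ≡ 22; 5^2 ≡ 2 — none is 1, so 5 is a primitive root.
The smallest primitive root modulo 23 is 5.

5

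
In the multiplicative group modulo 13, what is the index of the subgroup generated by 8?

3

The order of 8 must divide φ(13) = 13 − 1 = 12 = 2^2 · 3.
Divisors of 12: 1, 2, 3, 4, 6, 12.
Check 8^d mod 13 for each divisor in increasing order:
8^1 ≡ 8 (mod 13)
8^2 ≡ 12 (mod 13)
8^3 ≡ 5 (mod 13)
8^4 ≡ 1 (mod 13) ✓
Thus |⟨8⟩| = ord(8) = 4.
Index = |(Z/13Z)^×| / |⟨8⟩| = 12 / 4 = 3.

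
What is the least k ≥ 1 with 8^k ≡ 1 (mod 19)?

6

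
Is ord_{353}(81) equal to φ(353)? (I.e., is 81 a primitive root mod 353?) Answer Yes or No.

φ(353) = 353 − 1 = 352 = 2^5 · 11.
An element g generates (Z/353Z)^× iff g^(352/q) ≢ 1 (mod 353) for each prime q ∈ {2, 11}.
81^176 ≡ 1 (mod 353)  [q = 2: ≡ 1 ✗]
81^32 ≡ 337 (mod 353)  [q = 11: ≢ 1 ✓]
81^176 ≡ 1 shows ord(81) | 176, strictly less than φ(353); not a primitive root.

No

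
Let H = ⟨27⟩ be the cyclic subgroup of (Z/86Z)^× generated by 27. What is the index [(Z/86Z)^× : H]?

3

Since 27 ∈ (Z/86Z)^×, its order divides φ(86) = φ(2)·φ(43) = 1·42 = 42 = 2 · 3 · 7.
Divisors of 42: 1, 2, 3, 6, 7, 14, 21, 42.
Test each divisor d:
27^1 ≡ 27
27^2 ≡ 41
27^3 ≡ 75
27^6 ≡ 35
27^7 ≡ 85
27^14 ≡ 1
Thus |⟨27⟩| = ord(27) = 14.
Index = |(Z/86Z)^×| / |⟨27⟩| = 42 / 14 = 3.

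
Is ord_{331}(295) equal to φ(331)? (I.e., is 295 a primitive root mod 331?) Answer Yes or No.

φ(331) = 331 − 1 = 330 = 2 · 3 · 5 · 11.
An element g generates (Z/331Z)^× iff g^(330/q) ≢ 1 (mod 331) for each prime q ∈ {2, 3, 5, 11}.
295^165 ≡ 330 (mod 331)  [q = 2: ≢ 1 ✓]
295^110 ≡ 299 (mod 331)  [q = 3: ≢ 1 ✓]
295^66 ≡ 150 (mod 331)  [q = 5: ≢ 1 ✓]
295^30 ≡ 80 (mod 331)  [q = 11: ≢ 1 ✓]
All checks pass, so 295 has order 330 and is a primitive root modulo 331.

Yes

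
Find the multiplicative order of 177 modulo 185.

12

Since 177 ∈ (Z/185Z)^×, its order divides φ(185) = φ(5·37) = (5−1)·(37−1) = 4·36 = 144 = 2^4 · 3^2.
Divisors of 144: 1, 2, 3, 4, 6, 8, 9, 12, 16, 18, 24, 36, 48, 72, 144.
Evaluate successive powers at the divisors of 144:
177^1 ≡ 177 (mod 185)
177^2 ≡ 64 (mod 185)
177^3 ≡ 43 (mod 185)
177^4 ≡ 26 (mod 185)
177^6 ≡ 184 (mod 185)
177^8 ≡ 121 (mod 185)
177^9 ≡ 142 (mod 185)
177^12 ≡ 1 (mod 185) ✓
So ord_185(177) = 12.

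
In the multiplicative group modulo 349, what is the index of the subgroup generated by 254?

By Lagrange's theorem, ord_349(254) divides φ(349) = 349 − 1 = 348 = 2^2 · 3 · 29.
Divisors of 348: 1, 2, 3, 4, 6, 12, 29, 58, 87, 116, 174, 348.
Check 254^d mod 349 for each divisor in increasing order:
254^1 ≡ 254
254^2 ≡ 300
254^3 ≡ 118
254^4 ≡ 307
254^6 ≡ 313
254^12 ≡ 249
254^29 ≡ 226
254^58 ≡ 122
254^87 ≡ 1
The order of 254 is 87, so the subgroup it generates has 87 elements.
Index = |(Z/349Z)^×| / |⟨254⟩| = 348 / 87 = 4.

4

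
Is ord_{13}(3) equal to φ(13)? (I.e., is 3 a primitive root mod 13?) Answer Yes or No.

No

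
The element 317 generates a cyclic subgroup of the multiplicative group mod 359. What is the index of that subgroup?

By Lagrange's theorem, ord_359(317) divides φ(359) = 359 − 1 = 358 = 2 · 179.
Divisors of 358: 1, 2, 179, 358.
Evaluate successive powers at the divisors of 358:
317^1 ≡ 317
317^2 ≡ 328
317^179 ≡ 1
So ord_359(317) = 179, hence |⟨317⟩| = 179.
Index = |(Z/359Z)^×| / |⟨317⟩| = 358 / 179 = 2.

2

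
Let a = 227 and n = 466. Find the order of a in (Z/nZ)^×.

232

By Lagrange's theorem, ord_466(227) divides φ(466) = φ(2)·φ(233) = 1·232 = 232 = 2^3 · 29.
Divisors of 232: 1, 2, 4, 8, 29, 58, 116, 232.
Evaluate successive powers at the divisors of 232:
227^1 ≡ 227
227^2 ≡ 269
227^4 ≡ 131
227^8 ≡ 385
227^29 ≡ 245
227^58 ≡ 377
227^116 ≡ 465
227^232 ≡ 1
Therefore the multiplicative order of 227 modulo 466 is 232.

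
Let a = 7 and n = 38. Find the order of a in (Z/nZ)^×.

Since 7 ∈ (Z/38Z)^×, its order divides φ(38) = φ(2)·φ(19) = 1·18 = 18 = 2 · 3^2.
Divisors of 18: 1, 2, 3, 6, 9, 18.
Check 7^d mod 38 for each divisor in increasing order:
7^1 ≡ 7 (mod 38)
7^2 ≡ 11 (mod 38)
7^3 ≡ 1 (mod 38) ✓
Hence ord(7) = 3.

3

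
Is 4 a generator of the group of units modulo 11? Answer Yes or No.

φ(11) = 11 − 1 = 10 = 2 · 5.
It suffices to check that the order of 4 is not a proper divisor of 10: compute 4^(10/q) for q ∈ {2, 5}.
4^5 ≡ 1 (mod 11)  [q = 2: ≡ 1 ✗]
4^2 ≡ 5 (mod 11)  [q = 5: ≢ 1 ✓]
4^5 ≡ 1 shows ord(4) | 5, strictly less than φ(11); not a primitive root.

No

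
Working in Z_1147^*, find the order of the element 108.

90

Since 108 ∈ (Z/1147Z)^×, its order divides φ(1147) = φ(31·37) = (31−1)·(37−1) = 30·36 = 1080 = 2^3 · 3^3 · 5.
Divisors of 1080: 1, 2, 3, 4, 5, 6, 8, 9, 10, 12, 15, 18, 20, 24, 27, 30, 36, 40, 45, 54, 60, 72, 90, 108, 120, 135, 180, 216, 270, 360, 540, 1080.
Test each divisor d:
108^1 ≡ 108
108^2 ≡ 194
108^3 ≡ 306
108^4 ≡ 932
108^5 ≡ 867
108^6 ≡ 729
108^8 ≡ 345
108^9 ≡ 556
108^10 ≡ 404
108^12 ≡ 380
108^15 ≡ 433
108^18 ≡ 593
108^20 ≡ 342
108^24 ≡ 1025
108^27 ≡ 519
108^30 ≡ 528
108^36 ≡ 667
108^40 ≡ 1117
108^45 ≡ 371
108^54 ≡ 963
108^60 ≡ 63
108^72 ≡ 1000
108^90 ≡ 1
Therefore the multiplicative order of 108 modulo 1147 is 90.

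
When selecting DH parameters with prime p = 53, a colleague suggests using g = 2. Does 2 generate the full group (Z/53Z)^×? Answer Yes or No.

Yes

φ(53) = 53 − 1 = 52 = 2^2 · 13.
2 is a primitive root mod 53 iff 2^(φ(53)/q) ≢ 1 for every prime q | φ(53), i.e. q ∈ {2, 13}.
2^26 ≡ 52 (mod 53)  [q = 2: ≢ 1 ✓]
2^4 ≡ 16 (mod 53)  [q = 13: ≢ 1 ✓]
None equal 1, so ord_53(2) = 52: 2 is a primitive root.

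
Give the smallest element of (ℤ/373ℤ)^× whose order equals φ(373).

2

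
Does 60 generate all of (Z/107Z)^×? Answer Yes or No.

φ(107) = 107 − 1 = 106 = 2 · 53.
60 is a primitive root mod 107 iff 60^(φ(107)/q) ≢ 1 for every prime q | φ(107), i.e. q ∈ {2, 53}.
60^53 ≡ 106 (mod 107)  [q = 2: ≢ 1 ✓]
60^2 ≡ 69 (mod 107)  [q = 53: ≢ 1 ✓]
None equal 1, so ord_107(60) = 106: 60 is a primitive root.

Yes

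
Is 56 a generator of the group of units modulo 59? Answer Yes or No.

Yes

φ(59) = 59 − 1 = 58 = 2 · 29.
It suffices to check that the order of 56 is not a proper divisor of 58: compute 56^(58/q) for q ∈ {2, 29}.
56^29 ≡ 58 (mod 59)  [q = 2: ≢ 1 ✓]
56^2 ≡ 9 (mod 59)  [q = 29: ≢ 1 ✓]
Every test exponent gives a nontrivial residue, hence 56 generates the full group.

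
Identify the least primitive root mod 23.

5

φ(23) = 23 − 1 = 22 = 2 · 11.
g is a primitive root iff g^(22/q) ≢ 1 (mod 23) for each prime q ∈ {2, 11}.
g = 2: 2^11 ≡ 1 — hits 1, so not a primitive root.
g = 3: 3^11 ≡ 1 — hits 1, so not a primitive root.
g = 4: 4^11 ≡ 1 — hits 1, so not a primitive root.
g = 5: 5^11 ≡ 22; 5^2 ≡ 2 — none is 1, so 5 is a primitive root.
So 5 is the smallest generator of (Z/23Z)^×.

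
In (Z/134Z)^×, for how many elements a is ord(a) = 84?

0

φ(134) = φ(2)·φ(67) = 1·66 = 66 = 2 · 3 · 11.
In a cyclic group of order 66, there are φ(d) elements of order d for each divisor d of 66, and zero for non-divisors.
Since 84 ∤ 66, the count is 0.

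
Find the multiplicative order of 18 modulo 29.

The order of 18 must divide φ(29) = 29 − 1 = 28 = 2^2 · 7.
Divisors of 28: 1, 2, 4, 7, 14, 28.
Compute 18^d (mod 29) for the divisors d until we hit 1:
18^1 ≡ 18
18^2 ≡ 5
18^4 ≡ 25
18^7 ≡ 17
18^14 ≡ 28
18^28 ≡ 1
Hence ord(18) = 28.

28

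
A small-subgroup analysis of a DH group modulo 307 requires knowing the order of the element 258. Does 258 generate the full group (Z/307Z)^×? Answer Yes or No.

Yes

φ(307) = 307 − 1 = 306 = 2 · 3^2 · 17.
It suffices to check that the order of 258 is not a proper divisor of 306: compute 258^(306/q) for q ∈ {2, 3, 17}.
258^153 ≡ 306 (mod 307)  [q = 2: ≢ 1 ✓]
258^102 ≡ 289 (mod 307)  [q = 3: ≢ 1 ✓]
258^18 ≡ 105 (mod 307)  [q = 17: ≢ 1 ✓]
Every test exponent gives a nontrivial residue, hence 258 generates the full group.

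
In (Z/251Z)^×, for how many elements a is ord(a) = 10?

4

φ(251) = 251 − 1 = 250 = 2 · 5^3.
(Z/251Z)^× is cyclic (|G| = 250); a cyclic group of order m has exactly φ(d) elements of each order d | m, and none otherwise.
10 = 2 · 5 divides 250, and φ(10) = 4.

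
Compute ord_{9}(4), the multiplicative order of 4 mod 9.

Since 4 ∈ (Z/9Z)^×, its order divides φ(9) = φ(3^2) = 3·(3−1) = 6 = 2 · 3.
Divisors of 6: 1, 2, 3, 6.
Compute 4^d (mod 9) for the divisors d until we hit 1:
4^1 ≡ 4 (mod 9)
4^2 ≡ 7 (mod 9)
4^3 ≡ 1 (mod 9) ✓
Hence ord(4) = 3.

3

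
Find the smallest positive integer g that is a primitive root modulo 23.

φ(23) = 23 − 1 = 22 = 2 · 11.
g is a primitive root iff g^(22/q) ≢ 1 (mod 23) for each prime q ∈ {2, 11}.
g = 2: 2^11 ≡ 1 — hits 1, so not a primitive root.
g = 3: 3^11 ≡ 1 — hits 1, so not a primitive root.
g = 4: 4^11 ≡ 1 — hits 1, so not a primitive root.
g = 5: 5^11 ≡ 22; 5^2 ≡ 2 — none is 1, so 5 is a primitive root.
Hence the least primitive root of 23 is 5.

5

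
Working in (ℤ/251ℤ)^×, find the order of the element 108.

125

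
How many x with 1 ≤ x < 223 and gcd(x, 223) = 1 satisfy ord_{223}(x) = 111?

72

φ(223) = 223 − 1 = 222 = 2 · 3 · 37.
In a cyclic group of order 222, there are φ(d) elements of order d for each divisor d of 222, and zero for non-divisors.
111 = 3 · 37 divides 222, and φ(111) = 72.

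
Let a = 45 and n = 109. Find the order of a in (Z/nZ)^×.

The order of 45 must divide φ(109) = 109 − 1 = 108 = 2^2 · 3^3.
Divisors of 108: 1, 2, 3, 4, 6, 9, 12, 18, 27, 36, 54, 108.
Test each divisor d:
45^1 ≡ 45 (mod 109)
45^2 ≡ 63 (mod 109)
45^3 ≡ 1 (mod 109) ✓
The smallest such exponent is 3, so the order of 45 is 3.

3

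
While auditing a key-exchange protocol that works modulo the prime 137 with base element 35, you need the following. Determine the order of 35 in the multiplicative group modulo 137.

136

ord(35) | φ(137) = 137 − 1 = 136 = 2^3 · 17.
Divisors of 136: 1, 2, 4, 8, 17, 34, 68, 136.
Check 35^d mod 137 for each divisor in increasing order:
35^1 ≡ 35 (mod 137)
35^2 ≡ 129 (mod 137)
35^4 ≡ 64 (mod 137)
35^8 ≡ 123 (mod 137)
35^17 ≡ 10 (mod 137)
35^34 ≡ 100 (mod 137)
35^68 ≡ 136 (mod 137)
35^136 ≡ 1 (mod 137) ✓
Therefore the multiplicative order of 35 modulo 137 is 136.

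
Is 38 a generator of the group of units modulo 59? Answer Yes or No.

Yes

φ(59) = 59 − 1 = 58 = 2 · 29.
Test 38^(58/q) mod 59 for each prime factor q of 58:
38^29 ≡ 58 (mod 59)  [q = 2: ≢ 1 ✓]
38^2 ≡ 28 (mod 59)  [q = 29: ≢ 1 ✓]
Every test exponent gives a nontrivial residue, hence 38 generates the full group.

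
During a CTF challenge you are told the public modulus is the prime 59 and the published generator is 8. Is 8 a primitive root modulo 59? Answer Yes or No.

φ(59) = 59 − 1 = 58 = 2 · 29.
An element g generates (Z/59Z)^× iff g^(58/q) ≢ 1 (mod 59) for each prime q ∈ {2, 29}.
8^29 ≡ 58 (mod 59)  [q = 2: ≢ 1 ✓]
8^2 ≡ 5 (mod 59)  [q = 29: ≢ 1 ✓]
All checks pass, so 8 has order 58 and is a primitive root modulo 59.

Yes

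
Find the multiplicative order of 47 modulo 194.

8

By Lagrange's theorem, ord_194(47) divides φ(194) = φ(2)·φ(97) = 1·96 = 96 = 2^5 · 3.
Divisors of 96: 1, 2, 3, 4, 6, 8, 12, 16, 24, 32, 48, 96.
Evaluate successive powers at the divisors of 96:
47^1 ≡ 47
47^2 ≡ 75
47^3 ≡ 33
47^4 ≡ 193
47^6 ≡ 119
47^8 ≡ 1
Therefore the multiplicative order of 47 modulo 194 is 8.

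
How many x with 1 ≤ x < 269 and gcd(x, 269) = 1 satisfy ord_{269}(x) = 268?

132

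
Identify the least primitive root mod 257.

3

φ(257) = 257 − 1 = 256 = 2^8.
g is a primitive root iff g^(256/q) ≢ 1 (mod 257) for each prime q ∈ {2}.
g = 2: 2^128 ≡ 1 — hits 1, so not a primitive root.
g = 3: 3^128 ≡ 256 — none is 1, so 3 is a primitive root.
Hence the least primitive root of 257 is 3.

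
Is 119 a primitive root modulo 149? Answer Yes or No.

No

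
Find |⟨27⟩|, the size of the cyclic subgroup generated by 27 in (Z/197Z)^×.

196

ord(27) | φ(197) = 197 − 1 = 196 = 2^2 · 7^2.
Divisors of 196: 1, 2, 4, 7, 14, 28, 49, 98, 196.
Test each divisor d:
27^1 ≡ 27 (mod 197)
27^2 ≡ 138 (mod 197)
27^4 ≡ 132 (mod 197)
27^7 ≡ 120 (mod 197)
27^14 ≡ 19 (mod 197)
27^28 ≡ 164 (mod 197)
27^49 ≡ 14 (mod 197)
27^98 ≡ 196 (mod 197)
27^196 ≡ 1 (mod 197) ✓
The smallest such exponent is 196, so the order of 27 is 196.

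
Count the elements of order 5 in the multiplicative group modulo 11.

4

φ(11) = 11 − 1 = 10 = 2 · 5.
Since (Z/11Z)^× is cyclic of order 10, the number of elements of order d is φ(d) when d | 10 and 0 otherwise.
5 | 10, and φ(5) = 5 − 1 = 4.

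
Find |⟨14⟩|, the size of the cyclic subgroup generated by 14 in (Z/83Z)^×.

By Lagrange's theorem, ord_83(14) divides φ(83) = 83 − 1 = 82 = 2 · 41.
Divisors of 82: 1, 2, 41, 82.
Test each divisor d:
14^1 ≡ 14 (mod 83)
14^2 ≡ 30 (mod 83)
14^41 ≡ 82 (mod 83)
14^82 ≡ 1 (mod 83) ✓
Hence ord(14) = 82.

82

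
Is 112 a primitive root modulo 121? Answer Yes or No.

No

φ(121) = φ(11^2) = 11·(11−1) = 110 = 2 · 5 · 11.
It suffices to check that the order of 112 is not a proper divisor of 110: compute 112^(110/q) for q ∈ {2, 5, 11}.
112^55 ≡ 120 (mod 121)  [q = 2: ≢ 1 ✓]
112^22 ≡ 81 (mod 121)  [q = 5: ≢ 1 ✓]
112^10 ≡ 1 (mod 121)  [q = 11: ≡ 1 ✗]
The check at q = 11 fails, so 112 generates a proper subgroup.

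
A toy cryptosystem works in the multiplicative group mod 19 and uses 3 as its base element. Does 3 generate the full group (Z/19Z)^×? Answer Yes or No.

φ(19) = 19 − 1 = 18 = 2 · 3^2.
An element g generates (Z/19Z)^× iff g^(18/q) ≢ 1 (mod 19) for each prime q ∈ {2, 3}.
3^9 ≡ 18 (mod 19)  [q = 2: ≢ 1 ✓]
3^6 ≡ 7 (mod 19)  [q = 3: ≢ 1 ✓]
All checks pass, so 3 has order 18 and is a primitive root modulo 19.

Yes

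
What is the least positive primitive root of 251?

φ(251) = 251 − 1 = 250 = 2 · 5^3.
Test candidates g = 2, 3, … against the prime factors q ∈ {2, 5} of φ(251): g is a generator iff g^(250/q) ≢ 1 for every such q.
g = 2: 2^125 ≡ 250; 2^50 ≡ 1 — hits 1, so not a primitive root.
g = 3: 3^125 ≡ 1 — hits 1, so not a primitive root.
g = 4: 4^125 ≡ 1 — hits 1, so not a primitive root.
g = 5: 5^125 ≡ 1 — hits 1, so not a primitive root.
g = 6: 6^125 ≡ 250; 6^50 ≡ 219 — none is 1, so 6 is a primitive root.
The smallest primitive root modulo 251 is 6.

6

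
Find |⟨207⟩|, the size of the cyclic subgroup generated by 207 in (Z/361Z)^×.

171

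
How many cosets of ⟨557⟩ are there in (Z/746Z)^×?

ord(557) | φ(746) = φ(2)·φ(373) = 1·372 = 372 = 2^2 · 3 · 31.
Divisors of 372: 1, 2, 3, 4, 6, 12, 31, 62, 93, 124, 186, 372.
Check 557^d mod 746 for each divisor in increasing order:
557^1 ≡ 557 (mod 746)
557^2 ≡ 659 (mod 746)
557^3 ≡ 31 (mod 746)
557^4 ≡ 109 (mod 746)
557^6 ≡ 215 (mod 746)
557^12 ≡ 719 (mod 746)
557^31 ≡ 745 (mod 746)
557^62 ≡ 1 (mod 746) ✓
Thus |⟨557⟩| = ord(557) = 62.
Index = |(Z/746Z)^×| / |⟨557⟩| = 372 / 62 = 6.

6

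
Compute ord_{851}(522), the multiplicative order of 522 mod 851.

198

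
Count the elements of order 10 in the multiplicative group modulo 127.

0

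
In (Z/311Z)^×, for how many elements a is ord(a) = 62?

30

φ(311) = 311 − 1 = 310 = 2 · 5 · 31.
Since (Z/311Z)^× is cyclic of order 310, the number of elements of order d is φ(d) when d | 310 and 0 otherwise.
62 = 2 · 31 divides 310, and φ(62) = 30.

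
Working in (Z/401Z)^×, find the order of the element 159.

200

The order of 159 must divide φ(401) = 401 − 1 = 400 = 2^4 · 5^2.
Divisors of 400: 1, 2, 4, 5, 8, 10, 16, 20, 25, 40, 50, 80, 100, 200, 400.
Test each divisor d:
159^1 ≡ 159 (mod 401)
159^2 ≡ 18 (mod 401)
159^4 ≡ 324 (mod 401)
159^5 ≡ 188 (mod 401)
159^8 ≡ 315 (mod 401)
159^10 ≡ 56 (mod 401)
159^16 ≡ 178 (mod 401)
159^20 ≡ 329 (mod 401)
159^25 ≡ 98 (mod 401)
159^40 ≡ 372 (mod 401)
159^50 ≡ 381 (mod 401)
159^80 ≡ 39 (mod 401)
159^100 ≡ 400 (mod 401)
159^200 ≡ 1 (mod 401) ✓
Hence ord(159) = 200.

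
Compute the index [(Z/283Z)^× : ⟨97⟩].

ord(97) | φ(283) = 283 − 1 = 282 = 2 · 3 · 47.
Divisors of 282: 1, 2, 3, 6, 47, 94, 141, 282.
Compute 97^d (mod 283) for the divisors d until we hit 1:
97^1 ≡ 97 (mod 283)
97^2 ≡ 70 (mod 283)
97^3 ≡ 281 (mod 283)
97^6 ≡ 4 (mod 283)
97^47 ≡ 238 (mod 283)
97^94 ≡ 44 (mod 283)
97^141 ≡ 1 (mod 283) ✓
So ord_283(97) = 141, hence |⟨97⟩| = 141.
Index = |(Z/283Z)^×| / |⟨97⟩| = 282 / 141 = 2.

2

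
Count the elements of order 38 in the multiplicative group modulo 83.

0

φ(83) = 83 − 1 = 82 = 2 · 41.
Since (Z/83Z)^× is cyclic of order 82, the number of elements of order d is φ(d) when d | 82 and 0 otherwise.
Since 38 ∤ 82, the count is 0.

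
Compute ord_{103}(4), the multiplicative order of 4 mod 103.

The order of 4 must divide φ(103) = 103 − 1 = 102 = 2 · 3 · 17.
Divisors of 102: 1, 2, 3, 6, 17, 34, 51, 102.
Check 4^d mod 103 for each divisor in increasing order:
4^1 ≡ 4
4^2 ≡ 16
4^3 ≡ 64
4^6 ≡ 79
4^17 ≡ 46
4^34 ≡ 56
4^51 ≡ 1
So ord_103(4) = 51.

51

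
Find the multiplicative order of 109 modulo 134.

22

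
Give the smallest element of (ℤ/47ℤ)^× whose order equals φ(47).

5

φ(47) = 47 − 1 = 46 = 2 · 23.
Test candidates g = 2, 3, … against the prime factors q ∈ {2, 23} of φ(47): g is a generator iff g^(46/q) ≢ 1 for every such q.
g = 2: 2^23 ≡ 1 — hits 1, so not a primitive root.
g = 3: 3^23 ≡ 1 — hits 1, so not a primitive root.
g = 4: 4^23 ≡ 1 — hits 1, so not a primitive root.
g = 5: 5^23 ≡ 46; 5^2 ≡ 25 — none is 1, so 5 is a primitive root.
So 5 is the smallest generator of (Z/47Z)^×.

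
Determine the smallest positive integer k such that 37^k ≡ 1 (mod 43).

6

The order of 37 must divide φ(43) = 43 − 1 = 42 = 2 · 3 · 7.
Divisors of 42: 1, 2, 3, 6, 7, 14, 21, 42.
Test each divisor d:
37^1 ≡ 37
37^2 ≡ 36
37^3 ≡ 42
37^6 ≡ 1
So ord_43(37) = 6.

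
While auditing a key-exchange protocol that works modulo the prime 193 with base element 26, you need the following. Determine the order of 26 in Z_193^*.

By Lagrange's theorem, ord_193(26) divides φ(193) = 193 − 1 = 192 = 2^6 · 3.
Divisors of 192: 1, 2, 3, 4, 6, 8, 12, 16, 24, 32, 48, 64, 96, 192.
Check 26^d mod 193 for each divisor in increasing order:
26^1 ≡ 26
26^2 ≡ 97
26^3 ≡ 13
26^4 ≡ 145
26^6 ≡ 169
26^8 ≡ 181
26^12 ≡ 190
26^16 ≡ 144
26^24 ≡ 9
26^32 ≡ 85
26^48 ≡ 81
26^64 ≡ 84
26^96 ≡ 192
26^192 ≡ 1
Therefore the multiplicative order of 26 modulo 193 is 192.

192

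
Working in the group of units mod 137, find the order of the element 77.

34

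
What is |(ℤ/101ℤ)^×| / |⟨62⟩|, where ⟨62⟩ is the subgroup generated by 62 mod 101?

5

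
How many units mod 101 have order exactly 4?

2

φ(101) = 101 − 1 = 100 = 2^2 · 5^2.
In a cyclic group of order 100, there are φ(d) elements of order d for each divisor d of 100, and zero for non-divisors.
4 = 2^2 divides 100, and φ(4) = 2.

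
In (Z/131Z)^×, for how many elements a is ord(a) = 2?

1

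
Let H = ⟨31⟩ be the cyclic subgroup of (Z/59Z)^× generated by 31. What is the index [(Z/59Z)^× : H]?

ord(31) | φ(59) = 59 − 1 = 58 = 2 · 29.
Divisors of 58: 1, 2, 29, 58.
Check 31^d mod 59 for each divisor in increasing order:
31^1 ≡ 31 (mod 59)
31^2 ≡ 17 (mod 59)
31^29 ≡ 58 (mod 59)
31^58 ≡ 1 (mod 59) ✓
So ord_59(31) = 58, hence |⟨31⟩| = 58.
The index is φ(59) / ord(31) = 58 / 58 = 1.

1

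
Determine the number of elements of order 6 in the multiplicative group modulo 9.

2

φ(9) = φ(3^2) = 3·(3−1) = 6 = 2 · 3.
In a cyclic group of order 6, there are φ(d) elements of order d for each divisor d of 6, and zero for non-divisors.
6 = 2 · 3 divides 6, and φ(6) = 2.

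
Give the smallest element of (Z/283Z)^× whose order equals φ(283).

3

φ(283) = 283 − 1 = 282 = 2 · 3 · 47.
Test candidates g = 2, 3, … against the prime factors q ∈ {2, 3, 47} of φ(283): g is a generator iff g^(282/q) ≢ 1 for every such q.
g = 2: 2^141 ≡ 282; 2^94 ≡ 1 — hits 1, so not a primitive root.
g = 3: 3^141 ≡ 282; 3^94 ≡ 238; 3^6 ≡ 163 — none is 1, so 3 is a primitive root.
Hence the least primitive root of 283 is 3.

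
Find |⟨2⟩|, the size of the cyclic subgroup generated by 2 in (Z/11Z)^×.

10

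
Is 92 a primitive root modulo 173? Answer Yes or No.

No

φ(173) = 173 − 1 = 172 = 2^2 · 43.
It suffices to check that the order of 92 is not a proper divisor of 172: compute 92^(172/q) for q ∈ {2, 43}.
92^86 ≡ 1 (mod 173)  [q = 2: ≡ 1 ✗]
92^4 ≡ 169 (mod 173)  [q = 43: ≢ 1 ✓]
92^86 ≡ 1 shows ord(92) | 86, strictly less than φ(173); not a primitive root.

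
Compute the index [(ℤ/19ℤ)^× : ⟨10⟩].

By Lagrange's theorem, ord_19(10) divides φ(19) = 19 − 1 = 18 = 2 · 3^2.
Divisors of 18: 1, 2, 3, 6, 9, 18.
Evaluate successive powers at the divisors of 18:
10^1 ≡ 10 (mod 19)
10^2 ≡ 5 (mod 19)
10^3 ≡ 12 (mod 19)
10^6 ≡ 11 (mod 19)
10^9 ≡ 18 (mod 19)
10^18 ≡ 1 (mod 19) ✓
The order of 10 is 18, so the subgroup it generates has 18 elements.
Index = |(Z/19Z)^×| / |⟨10⟩| = 18 / 18 = 1.

1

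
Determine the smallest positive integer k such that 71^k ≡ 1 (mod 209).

By Lagrange's theorem, ord_209(71) divides φ(209) = φ(11·19) = (11−1)·(19−1) = 10·18 = 180 = 2^2 · 3^2 · 5.
Divisors of 180: 1, 2, 3, 4, 5, 6, 9, 10, 12, 15, 18, 20, 30, 36, 45, 60, 90, 180.
Compute 71^d (mod 209) for the divisors d until we hit 1:
71^1 ≡ 71 (mod 209)
71^2 ≡ 25 (mod 209)
71^3 ≡ 103 (mod 209)
71^4 ≡ 207 (mod 209)
71^5 ≡ 67 (mod 209)
71^6 ≡ 159 (mod 209)
71^9 ≡ 75 (mod 209)
71^10 ≡ 100 (mod 209)
71^12 ≡ 201 (mod 209)
71^15 ≡ 12 (mod 209)
71^18 ≡ 191 (mod 209)
71^20 ≡ 177 (mod 209)
71^30 ≡ 144 (mod 209)
71^36 ≡ 115 (mod 209)
71^45 ≡ 56 (mod 209)
71^60 ≡ 45 (mod 209)
71^90 ≡ 1 (mod 209) ✓
The smallest such exponent is 90, so the order of 71 is 90.

90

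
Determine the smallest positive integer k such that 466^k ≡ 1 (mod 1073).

The order of 466 must divide φ(1073) = φ(29·37) = (29−1)·(37−1) = 28·36 = 1008 = 2^4 · 3^2 · 7.
Divisors of 1008: 1, 2, 3, 4, 6, 7, 8, 9, 12, 14, 16, 18, 21, 24, 28, 36, 42, 48, 56, 63, 72, 84, 112, 126, 144, 168, 252, 336, 504, 1008.
Evaluate successive powers at the divisors of 1008:
466^1 ≡ 466 (mod 1073)
466^2 ≡ 410 (mod 1073)
466^3 ≡ 66 (mod 1073)
466^4 ≡ 712 (mod 1073)
466^6 ≡ 64 (mod 1073)
466^7 ≡ 853 (mod 1073)
466^8 ≡ 488 (mod 1073)
466^9 ≡ 1005 (mod 1073)
466^12 ≡ 877 (mod 1073)
466^14 ≡ 115 (mod 1073)
466^16 ≡ 1011 (mod 1073)
466^18 ≡ 332 (mod 1073)
466^21 ≡ 452 (mod 1073)
466^24 ≡ 861 (mod 1073)
466^28 ≡ 349 (mod 1073)
466^36 ≡ 778 (mod 1073)
466^42 ≡ 434 (mod 1073)
466^48 ≡ 951 (mod 1073)
466^56 ≡ 552 (mod 1073)
466^63 ≡ 882 (mod 1073)
466^72 ≡ 112 (mod 1073)
466^84 ≡ 581 (mod 1073)
466^112 ≡ 1045 (mod 1073)
466^126 ≡ 1072 (mod 1073)
466^144 ≡ 741 (mod 1073)
466^168 ≡ 639 (mod 1073)
466^252 ≡ 1 (mod 1073) ✓
The smallest such exponent is 252, so the order of 466 is 252.

252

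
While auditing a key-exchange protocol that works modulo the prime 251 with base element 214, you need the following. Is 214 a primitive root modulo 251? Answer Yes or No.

No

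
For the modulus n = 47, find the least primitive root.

5

φ(47) = 47 − 1 = 46 = 2 · 23.
g is a primitive root iff g^(46/q) ≢ 1 (mod 47) for each prime q ∈ {2, 23}.
g = 2: 2^23 ≡ 1 — hits 1, so not a primitive root.
g = 3: 3^23 ≡ 1 — hits 1, so not a primitive root.
g = 4: 4^23 ≡ 1 — hits 1, so not a primitive root.
g = 5: 5^23 ≡ 46; 5^2 ≡ 25 — none is 1, so 5 is a primitive root.
So 5 is the smallest generator of (Z/47Z)^×.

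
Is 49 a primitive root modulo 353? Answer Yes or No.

No

φ(353) = 353 − 1 = 352 = 2^5 · 11.
An element g generates (Z/353Z)^× iff g^(352/q) ≢ 1 (mod 353) for each prime q ∈ {2, 11}.
49^176 ≡ 1 (mod 353)  [q = 2: ≡ 1 ✗]
49^32 ≡ 1 (mod 353)  [q = 11: ≡ 1 ✗]
Since 49^176 ≡ 1, the order of 49 divides 176 < 352, so 49 is not a primitive root.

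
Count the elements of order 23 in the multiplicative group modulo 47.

φ(47) = 47 − 1 = 46 = 2 · 23.
(Z/47Z)^× is cyclic (|G| = 46); a cyclic group of order m has exactly φ(d) elements of each order d | m, and none otherwise.
23 | 46, and φ(23) = 23 − 1 = 22.

22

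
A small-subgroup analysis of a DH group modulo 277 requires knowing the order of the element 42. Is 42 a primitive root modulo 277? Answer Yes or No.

No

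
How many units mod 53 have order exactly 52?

24

φ(53) = 53 − 1 = 52 = 2^2 · 13.
(Z/53Z)^× is cyclic (|G| = 52); a cyclic group of order m has exactly φ(d) elements of each order d | m, and none otherwise.
52 = 2^2 · 13 divides 52, and φ(52) = 24.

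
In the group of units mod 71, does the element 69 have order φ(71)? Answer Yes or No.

φ(71) = 71 − 1 = 70 = 2 · 5 · 7.
69 is a primitive root mod 71 iff 69^(φ(71)/q) ≢ 1 for every prime q | φ(71), i.e. q ∈ {2, 5, 7}.
69^35 ≡ 70 (mod 71)  [q = 2: ≢ 1 ✓]
69^14 ≡ 54 (mod 71)  [q = 5: ≢ 1 ✓]
69^10 ≡ 30 (mod 71)  [q = 7: ≢ 1 ✓]
All checks pass, so 69 has order 70 and is a primitive root modulo 71.

Yes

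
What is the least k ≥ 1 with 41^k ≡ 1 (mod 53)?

52

By Lagrange's theorem, ord_53(41) divides φ(53) = 53 − 1 = 52 = 2^2 · 13.
Divisors of 52: 1, 2, 4, 13, 26, 52.
Compute 41^d (mod 53) for the divisors d until we hit 1:
41^1 ≡ 41
41^2 ≡ 38
41^4 ≡ 13
41^13 ≡ 30
41^26 ≡ 52
41^52 ≡ 1
So ord_53(41) = 52.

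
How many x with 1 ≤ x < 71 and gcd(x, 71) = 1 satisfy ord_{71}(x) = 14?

φ(71) = 71 − 1 = 70 = 2 · 5 · 7.
In a cyclic group of order 70, there are φ(d) elements of order d for each divisor d of 70, and zero for non-divisors.
14 = 2 · 7 divides 70, and φ(14) = 6.

6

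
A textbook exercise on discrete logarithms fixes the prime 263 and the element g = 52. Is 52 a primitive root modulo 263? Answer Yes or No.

No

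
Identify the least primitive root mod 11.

2

φ(11) = 11 − 1 = 10 = 2 · 5.
g is a primitive root iff g^(10/q) ≢ 1 (mod 11) for each prime q ∈ {2, 5}.
g = 2: 2^5 ≡ 10; 2^2 ≡ 4 — none is 1, so 2 is a primitive root.
So 2 is the smallest generator of (Z/11Z)^×.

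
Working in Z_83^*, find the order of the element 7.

The order of 7 must divide φ(83) = 83 − 1 = 82 = 2 · 41.
Divisors of 82: 1, 2, 41, 82.
Test each divisor d:
7^1 ≡ 7
7^2 ≡ 49
7^41 ≡ 1
Hence ord(7) = 41.

41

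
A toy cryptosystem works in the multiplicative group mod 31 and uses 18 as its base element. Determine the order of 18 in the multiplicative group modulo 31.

The order of 18 must divide φ(31) = 31 − 1 = 30 = 2 · 3 · 5.
Divisors of 30: 1, 2, 3, 5, 6, 10, 15, 30.
Check 18^d mod 31 for each divisor in increasing order:
18^1 ≡ 18 (mod 31)
18^2 ≡ 14 (mod 31)
18^3 ≡ 4 (mod 31)
18^5 ≡ 25 (mod 31)
18^6 ≡ 16 (mod 31)
18^10 ≡ 5 (mod 31)
18^15 ≡ 1 (mod 31) ✓
Therefore the multiplicative order of 18 modulo 31 is 15.

15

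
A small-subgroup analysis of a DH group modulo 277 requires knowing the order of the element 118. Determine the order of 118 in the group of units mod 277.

Since 118 ∈ (Z/277Z)^×, its order divides φ(277) = 277 − 1 = 276 = 2^2 · 3 · 23.
Divisors of 276: 1, 2, 3, 4, 6, 12, 23, 46, 69, 92, 138, 276.
Check 118^d mod 277 for each divisor in increasing order:
118^1 ≡ 118
118^2 ≡ 74
118^3 ≡ 145
118^4 ≡ 213
118^6 ≡ 250
118^12 ≡ 175
118^23 ≡ 60
118^46 ≡ 276
118^69 ≡ 217
118^92 ≡ 1
Therefore the multiplicative order of 118 modulo 277 is 92.

92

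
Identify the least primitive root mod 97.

5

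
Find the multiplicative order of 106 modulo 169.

The order of 106 must divide φ(169) = φ(13^2) = 13·(13−1) = 156 = 2^2 · 3 · 13.
Divisors of 156: 1, 2, 3, 4, 6, 12, 13, 26, 39, 52, 78, 156.
Compute 106^d (mod 169) for the divisors d until we hit 1:
106^1 ≡ 106 (mod 169)
106^2 ≡ 82 (mod 169)
106^3 ≡ 73 (mod 169)
106^4 ≡ 133 (mod 169)
106^6 ≡ 90 (mod 169)
106^12 ≡ 157 (mod 169)
106^13 ≡ 80 (mod 169)
106^26 ≡ 147 (mod 169)
106^39 ≡ 99 (mod 169)
106^52 ≡ 146 (mod 169)
106^78 ≡ 168 (mod 169)
106^156 ≡ 1 (mod 169) ✓
Therefore the multiplicative order of 106 modulo 169 is 156.

156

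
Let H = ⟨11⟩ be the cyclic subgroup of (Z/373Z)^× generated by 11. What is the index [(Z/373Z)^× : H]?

1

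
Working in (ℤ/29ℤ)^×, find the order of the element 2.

ord(2) | φ(29) = 29 − 1 = 28 = 2^2 · 7.
Divisors of 28: 1, 2, 4, 7, 14, 28.
Test each divisor d:
2^1 ≡ 2 (mod 29)
2^2 ≡ 4 (mod 29)
2^4 ≡ 16 (mod 29)
2^7 ≡ 12 (mod 29)
2^14 ≡ 28 (mod 29)
2^28 ≡ 1 (mod 29) ✓
Therefore the multiplicative order of 2 modulo 29 is 28.

28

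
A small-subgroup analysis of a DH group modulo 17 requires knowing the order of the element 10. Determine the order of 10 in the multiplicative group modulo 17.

16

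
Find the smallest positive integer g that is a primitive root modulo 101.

2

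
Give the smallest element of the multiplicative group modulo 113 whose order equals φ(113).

φ(113) = 113 − 1 = 112 = 2^4 · 7.
Test candidates g = 2, 3, … against the prime factors q ∈ {2, 7} of φ(113): g is a generator iff g^(112/q) ≢ 1 for every such q.
g = 2: 2^56 ≡ 1 — hits 1, so not a primitive root.
g = 3: 3^56 ≡ 112; 3^16 ≡ 49 — none is 1, so 3 is a primitive root.
Hence the least primitive root of 113 is 3.

3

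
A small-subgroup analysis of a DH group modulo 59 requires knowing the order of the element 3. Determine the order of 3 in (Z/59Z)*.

29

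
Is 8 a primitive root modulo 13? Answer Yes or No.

φ(13) = 13 − 1 = 12 = 2^2 · 3.
An element g generates (Z/13Z)^× iff g^(12/q) ≢ 1 (mod 13) for each prime q ∈ {2, 3}.
8^6 ≡ 12 (mod 13)  [q = 2: ≢ 1 ✓]
8^4 ≡ 1 (mod 13)  [q = 3: ≡ 1 ✗]
8^4 ≡ 1 shows ord(8) | 4, strictly less than φ(13); not a primitive root.

No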